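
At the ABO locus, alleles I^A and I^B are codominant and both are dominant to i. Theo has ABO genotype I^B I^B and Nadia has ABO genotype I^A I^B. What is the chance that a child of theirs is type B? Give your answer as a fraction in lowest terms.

1/2

ABO cross I^B I^B × I^A I^B → offspring phenotypes: 1/2 B, 1/2 AB.
So P(type B) = 1/2.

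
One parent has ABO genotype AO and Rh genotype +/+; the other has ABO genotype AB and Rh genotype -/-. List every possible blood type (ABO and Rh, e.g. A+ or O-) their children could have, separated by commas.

A+, B+, AB+

Gametes from AO × AB give offspring ABO genotypes AA, AB, AO, BO, i.e. phenotypes A, B, AB.
Rh cross +/+ × -/- → phenotypes Rh+.
Combining independently: A+, B+, AB+.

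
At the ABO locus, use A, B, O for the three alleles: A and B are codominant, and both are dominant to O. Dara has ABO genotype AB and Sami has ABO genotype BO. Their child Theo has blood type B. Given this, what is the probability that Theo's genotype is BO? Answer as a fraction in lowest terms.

1/2

Cross AB × BO → 1/4 AB, 1/4 AO, 1/4 BB, 1/4 BO.
Type-B genotypes among offspring: BB (1/4), BO (1/4); total 1/2.
P(BO | type B) = (1/4) / (1/2) = 1/2.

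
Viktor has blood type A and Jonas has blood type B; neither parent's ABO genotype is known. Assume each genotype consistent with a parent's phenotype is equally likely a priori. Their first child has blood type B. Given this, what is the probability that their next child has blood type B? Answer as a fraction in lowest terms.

5/12

Possible genotypes: Viktor ∈ {AA, AO}; Jonas ∈ {BB, BO}.
Weight each parental genotype pair by prior × P(type-B child):
  AO × BB: posterior weight 2/3; P(next child type B) = 1/2.
  AO × BO: posterior weight 1/3; P(next child type B) = 1/4.
Weighted sum = 5/12.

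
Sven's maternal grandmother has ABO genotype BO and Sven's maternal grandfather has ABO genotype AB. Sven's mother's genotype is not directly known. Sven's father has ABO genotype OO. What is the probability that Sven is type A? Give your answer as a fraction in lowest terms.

Sven's mother's ABO genotype from BO × AB: 1/4 AB, 1/4 AO, 1/4 BB, 1/4 BO.
Crossing each possibility with the father OO and summing P(type A): 1/4·1/2 + 1/4·1/2 + 1/4·0 + 1/4·0 = 1/4.

1/4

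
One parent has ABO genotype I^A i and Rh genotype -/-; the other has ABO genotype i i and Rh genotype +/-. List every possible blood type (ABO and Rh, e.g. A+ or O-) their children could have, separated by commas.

Gametes from I^A i × i i give offspring ABO genotypes I^A i, i i, i.e. phenotypes O, A.
Rh cross -/- × +/- → phenotypes Rh+, Rh-.
Combining independently: O+, O-, A+, A-.

O+, O-, A+, A-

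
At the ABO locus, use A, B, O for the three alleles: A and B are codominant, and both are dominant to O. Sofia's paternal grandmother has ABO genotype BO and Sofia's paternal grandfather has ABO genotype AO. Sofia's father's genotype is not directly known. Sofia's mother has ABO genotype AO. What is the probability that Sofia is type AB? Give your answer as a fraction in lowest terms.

1/8

Sofia's father's ABO genotype from BO × AO: 1/4 AB, 1/4 AO, 1/4 BO, 1/4 OO.
Crossing each possibility with the mother AO and summing P(type AB): 1/4·1/4 + 1/4·0 + 1/4·1/4 + 1/4·0 = 1/8.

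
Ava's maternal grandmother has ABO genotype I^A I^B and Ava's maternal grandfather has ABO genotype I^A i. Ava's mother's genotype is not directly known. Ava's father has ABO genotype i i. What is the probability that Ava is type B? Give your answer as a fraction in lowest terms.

1/4

Ava's mother's ABO genotype from I^A I^B × I^A i: 1/4 I^A I^A, 1/4 I^A I^B, 1/4 I^A i, 1/4 I^B i.
Crossing each possibility with the father i i and summing P(type B): 1/4·0 + 1/4·1/2 + 1/4·0 + 1/4·1/2 = 1/4.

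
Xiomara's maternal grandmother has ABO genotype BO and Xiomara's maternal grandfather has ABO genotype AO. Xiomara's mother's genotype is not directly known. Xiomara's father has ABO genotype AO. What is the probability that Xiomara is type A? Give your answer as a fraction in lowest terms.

1/2

Xiomara's mother's ABO genotype from BO × AO: 1/4 AB, 1/4 AO, 1/4 BO, 1/4 OO.
Crossing each possibility with the father AO and summing P(type A): 1/4·1/2 + 1/4·3/4 + 1/4·1/4 + 1/4·1/2 = 1/2.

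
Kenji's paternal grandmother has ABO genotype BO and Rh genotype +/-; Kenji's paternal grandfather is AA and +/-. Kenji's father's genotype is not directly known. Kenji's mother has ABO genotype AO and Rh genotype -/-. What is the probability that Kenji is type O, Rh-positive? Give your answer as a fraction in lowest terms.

Kenji's father's ABO genotype from BO × AA: 1/2 AB, 1/2 AO.
Crossing each possibility with the mother AO and summing P(type O): 1/2·0 + 1/2·1/4 = 1/8.
Similarly for Rh via the father's Rh distribution: P(Rh+) = 1/2.
Independent loci: 1/8 × 1/2 = 1/16.

1/16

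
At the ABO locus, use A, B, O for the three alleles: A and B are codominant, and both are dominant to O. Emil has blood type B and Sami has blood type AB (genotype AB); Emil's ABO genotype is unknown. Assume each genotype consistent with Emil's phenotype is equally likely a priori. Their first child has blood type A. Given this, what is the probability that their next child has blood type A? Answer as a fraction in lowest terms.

1/4

Possible genotypes: Emil ∈ {BB, BO}; Sami ∈ {AB}.
Weight each parental genotype pair by prior × P(type-A child):
  BO × AB: posterior weight 1; P(next child type A) = 1/4.
Weighted sum = 1/4.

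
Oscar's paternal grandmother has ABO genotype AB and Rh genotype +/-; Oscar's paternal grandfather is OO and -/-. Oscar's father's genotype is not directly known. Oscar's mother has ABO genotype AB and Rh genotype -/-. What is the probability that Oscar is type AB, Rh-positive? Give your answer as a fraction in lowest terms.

1/16

Oscar's father's ABO genotype from AB × OO: 1/2 AO, 1/2 BO.
Crossing each possibility with the mother AB and summing P(type AB): 1/2·1/4 + 1/2·1/4 = 1/4.
Similarly for Rh via the father's Rh distribution: P(Rh+) = 1/4.
Independent loci: 1/4 × 1/4 = 1/16.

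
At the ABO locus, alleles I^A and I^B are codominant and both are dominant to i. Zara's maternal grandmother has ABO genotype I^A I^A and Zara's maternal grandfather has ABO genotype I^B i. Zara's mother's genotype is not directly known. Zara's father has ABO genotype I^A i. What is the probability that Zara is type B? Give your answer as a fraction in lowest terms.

Zara's mother's ABO genotype from I^A I^A × I^B i: 1/2 I^A I^B, 1/2 I^A i.
Crossing each possibility with the father I^A i and summing P(type B): 1/2·1/4 + 1/2·0 = 1/8.

1/8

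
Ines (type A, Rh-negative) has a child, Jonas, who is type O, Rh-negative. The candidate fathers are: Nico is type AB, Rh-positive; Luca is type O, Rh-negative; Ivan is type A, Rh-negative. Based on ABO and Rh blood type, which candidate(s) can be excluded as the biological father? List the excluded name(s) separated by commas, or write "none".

A candidate is excluded only if no genotype consistent with his phenotype could produce a type O, Rh-negative child with a type A, Rh-negative mother.
Nico (type AB, Rh+): no genotype consistent with that phenotype can produce a type-O Rh- child with a type-A mother.

Nico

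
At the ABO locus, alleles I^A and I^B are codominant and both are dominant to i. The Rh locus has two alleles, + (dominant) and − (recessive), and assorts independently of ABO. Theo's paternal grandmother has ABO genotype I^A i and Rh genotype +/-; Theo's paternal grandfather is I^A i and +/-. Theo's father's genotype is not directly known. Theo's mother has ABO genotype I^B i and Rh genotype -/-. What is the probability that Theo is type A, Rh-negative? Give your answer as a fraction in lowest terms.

1/8

Theo's father's ABO genotype from I^A i × I^A i: 1/4 I^A I^A, 1/2 I^A i, 1/4 i i.
Crossing each possibility with the mother I^B i and summing P(type A): 1/4·1/2 + 1/2·1/4 + 1/4·0 = 1/4.
Similarly for Rh via the father's Rh distribution: P(Rh-) = 1/2.
Independent loci: 1/4 × 1/2 = 1/8.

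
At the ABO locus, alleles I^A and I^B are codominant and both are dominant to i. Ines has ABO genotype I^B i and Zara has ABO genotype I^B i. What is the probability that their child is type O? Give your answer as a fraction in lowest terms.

ABO cross I^B i × I^B i → offspring phenotypes: 1/4 O, 3/4 B.
So P(type O) = 1/4.

1/4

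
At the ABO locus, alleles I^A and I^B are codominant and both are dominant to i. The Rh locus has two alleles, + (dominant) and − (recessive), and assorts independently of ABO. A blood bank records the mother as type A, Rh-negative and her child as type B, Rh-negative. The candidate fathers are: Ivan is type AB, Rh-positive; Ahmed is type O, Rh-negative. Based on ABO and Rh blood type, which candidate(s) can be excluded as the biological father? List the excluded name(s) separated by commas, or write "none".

A candidate is excluded only if no genotype consistent with his phenotype could produce a type B, Rh-negative child with a type A, Rh-negative mother.
Ahmed (type O, Rh-): no genotype consistent with that phenotype can produce a type-B Rh- child with a type-A mother.

Ahmed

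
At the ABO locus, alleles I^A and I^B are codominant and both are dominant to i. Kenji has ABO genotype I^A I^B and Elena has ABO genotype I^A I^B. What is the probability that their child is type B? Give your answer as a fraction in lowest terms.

1/4

ABO cross I^A I^B × I^A I^B → offspring phenotypes: 1/4 A, 1/4 B, 1/2 AB.
So P(type B) = 1/4.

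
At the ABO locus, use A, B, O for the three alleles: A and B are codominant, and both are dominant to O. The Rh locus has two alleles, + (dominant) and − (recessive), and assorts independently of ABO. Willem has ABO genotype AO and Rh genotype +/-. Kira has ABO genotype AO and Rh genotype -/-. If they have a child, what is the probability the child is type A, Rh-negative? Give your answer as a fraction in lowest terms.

ABO cross AO × AO → offspring phenotypes: 1/4 O, 3/4 A.
Rh cross +/- × -/- → 1/2 Rh+, 1/2 Rh-.
Independent loci: P(type A, Rh-negative) = 3/4 × 1/2 = 3/8.

3/8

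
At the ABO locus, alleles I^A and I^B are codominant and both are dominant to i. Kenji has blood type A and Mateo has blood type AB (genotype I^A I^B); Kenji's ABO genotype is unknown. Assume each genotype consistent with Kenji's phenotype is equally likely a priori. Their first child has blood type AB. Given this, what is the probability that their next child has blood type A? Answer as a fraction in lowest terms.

Possible genotypes: Kenji ∈ {I^A I^A, I^A i}; Mateo ∈ {I^A I^B}.
Weight each parental genotype pair by prior × P(type-AB child):
  I^A I^A × I^A I^B: posterior weight 2/3; P(next child type A) = 1/2.
  I^A i × I^A I^B: posterior weight 1/3; P(next child type A) = 1/2.
Weighted sum = 1/2.

1/2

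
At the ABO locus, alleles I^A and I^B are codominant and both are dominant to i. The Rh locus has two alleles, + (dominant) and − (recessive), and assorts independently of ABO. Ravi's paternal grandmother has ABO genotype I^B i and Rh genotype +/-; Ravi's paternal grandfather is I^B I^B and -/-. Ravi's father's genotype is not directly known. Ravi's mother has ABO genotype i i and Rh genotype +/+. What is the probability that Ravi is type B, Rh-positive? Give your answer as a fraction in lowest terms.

Ravi's father's ABO genotype from I^B i × I^B I^B: 1/2 I^B I^B, 1/2 I^B i.
Crossing each possibility with the mother i i and summing P(type B): 1/2·1 + 1/2·1/2 = 3/4.
Similarly for Rh via the father's Rh distribution: P(Rh+) = 1.
Independent loci: 3/4 × 1 = 3/4.

3/4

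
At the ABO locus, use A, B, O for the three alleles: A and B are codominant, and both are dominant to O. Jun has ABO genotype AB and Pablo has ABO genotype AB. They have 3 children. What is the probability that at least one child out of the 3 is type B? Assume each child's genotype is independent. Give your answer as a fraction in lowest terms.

37/64

ABO cross AB × AB → 1/4 A, 1/4 B, 1/2 AB.
So P(type B) = 1/4 per child.
P(none) = (3/4)^3 = 27/64; P(at least one) = 1 − 27/64 = 37/64.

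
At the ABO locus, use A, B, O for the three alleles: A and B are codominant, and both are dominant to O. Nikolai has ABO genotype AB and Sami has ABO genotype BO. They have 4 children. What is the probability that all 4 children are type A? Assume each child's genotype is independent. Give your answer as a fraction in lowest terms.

1/256

ABO cross AB × BO → 1/4 A, 1/2 B, 1/4 AB.
So P(type A) = 1/4 per child.
All 4 independent: (1/4)^4 = 1/256.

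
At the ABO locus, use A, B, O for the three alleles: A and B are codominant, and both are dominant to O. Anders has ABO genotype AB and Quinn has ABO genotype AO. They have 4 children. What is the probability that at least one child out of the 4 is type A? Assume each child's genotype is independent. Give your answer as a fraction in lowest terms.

15/16

ABO cross AB × AO → 1/2 A, 1/4 B, 1/4 AB.
So P(type A) = 1/2 per child.
P(none) = (1/2)^4 = 1/16; P(at least one) = 1 − 1/16 = 15/16.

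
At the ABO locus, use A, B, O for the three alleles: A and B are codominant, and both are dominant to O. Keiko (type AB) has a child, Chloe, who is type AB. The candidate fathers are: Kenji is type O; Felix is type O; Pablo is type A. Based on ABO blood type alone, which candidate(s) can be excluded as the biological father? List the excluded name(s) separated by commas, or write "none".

Kenji, Felix

A candidate is excluded only if no genotype consistent with his phenotype could produce a type AB child with a type AB mother.
Kenji (type O): no genotype consistent with that phenotype can produce a type-AB child with a type-AB mother.
Felix (type O): no genotype consistent with that phenotype can produce a type-AB child with a type-AB mother.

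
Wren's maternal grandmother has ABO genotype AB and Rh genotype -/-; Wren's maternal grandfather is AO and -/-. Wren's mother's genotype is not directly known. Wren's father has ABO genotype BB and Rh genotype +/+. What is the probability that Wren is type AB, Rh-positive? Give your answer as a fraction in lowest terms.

Wren's mother's ABO genotype from AB × AO: 1/4 AA, 1/4 AB, 1/4 AO, 1/4 BO.
Crossing each possibility with the father BB and summing P(type AB): 1/4·1 + 1/4·1/2 + 1/4·1/2 + 1/4·0 = 1/2.
Similarly for Rh via the mother's Rh distribution: P(Rh+) = 1.
Independent loci: 1/2 × 1 = 1/2.

1/2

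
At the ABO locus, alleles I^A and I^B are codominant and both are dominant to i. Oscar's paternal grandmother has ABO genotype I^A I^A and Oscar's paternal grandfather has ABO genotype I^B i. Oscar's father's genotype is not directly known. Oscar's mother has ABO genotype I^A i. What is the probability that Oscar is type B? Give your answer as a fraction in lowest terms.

Oscar's father's ABO genotype from I^A I^A × I^B i: 1/2 I^A I^B, 1/2 I^A i.
Crossing each possibility with the mother I^A i and summing P(type B): 1/2·1/4 + 1/2·0 = 1/8.

1/8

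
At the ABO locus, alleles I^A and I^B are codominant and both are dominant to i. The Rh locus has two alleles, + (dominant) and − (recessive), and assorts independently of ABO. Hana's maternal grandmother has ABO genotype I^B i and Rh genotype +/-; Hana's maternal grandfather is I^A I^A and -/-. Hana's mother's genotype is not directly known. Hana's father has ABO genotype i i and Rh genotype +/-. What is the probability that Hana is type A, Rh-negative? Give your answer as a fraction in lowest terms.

Hana's mother's ABO genotype from I^B i × I^A I^A: 1/2 I^A I^B, 1/2 I^A i.
Crossing each possibility with the father i i and summing P(type A): 1/2·1/2 + 1/2·1/2 = 1/2.
Similarly for Rh via the mother's Rh distribution: P(Rh-) = 3/8.
Independent loci: 1/2 × 3/8 = 3/16.

3/16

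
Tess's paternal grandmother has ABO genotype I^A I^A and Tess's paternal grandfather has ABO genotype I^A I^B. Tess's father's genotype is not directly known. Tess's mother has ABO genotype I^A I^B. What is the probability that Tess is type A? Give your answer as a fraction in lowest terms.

3/8

Tess's father's ABO genotype from I^A I^A × I^A I^B: 1/2 I^A I^A, 1/2 I^A I^B.
Crossing each possibility with the mother I^A I^B and summing P(type A): 1/2·1/2 + 1/2·1/4 = 3/8.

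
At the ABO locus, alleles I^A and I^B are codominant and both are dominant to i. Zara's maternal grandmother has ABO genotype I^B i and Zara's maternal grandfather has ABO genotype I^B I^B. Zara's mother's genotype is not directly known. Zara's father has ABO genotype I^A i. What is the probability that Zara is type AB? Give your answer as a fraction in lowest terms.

3/8

Zara's mother's ABO genotype from I^B i × I^B I^B: 1/2 I^B I^B, 1/2 I^B i.
Crossing each possibility with the father I^A i and summing P(type AB): 1/2·1/2 + 1/2·1/4 = 3/8.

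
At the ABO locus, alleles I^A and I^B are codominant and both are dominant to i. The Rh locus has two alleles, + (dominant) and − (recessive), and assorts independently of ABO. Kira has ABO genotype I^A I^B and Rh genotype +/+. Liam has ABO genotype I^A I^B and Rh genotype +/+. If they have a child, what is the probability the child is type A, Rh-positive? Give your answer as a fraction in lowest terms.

1/4

ABO cross I^A I^B × I^A I^B → offspring phenotypes: 1/4 A, 1/4 B, 1/2 AB.
Rh cross +/+ × +/+ → 1 Rh+.
Independent loci: P(type A, Rh-positive) = 1/4 × 1 = 1/4.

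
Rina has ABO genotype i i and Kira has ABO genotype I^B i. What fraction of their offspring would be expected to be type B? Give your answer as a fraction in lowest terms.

ABO cross i i × I^B i → offspring phenotypes: 1/2 O, 1/2 B.
So P(type B) = 1/2.

1/2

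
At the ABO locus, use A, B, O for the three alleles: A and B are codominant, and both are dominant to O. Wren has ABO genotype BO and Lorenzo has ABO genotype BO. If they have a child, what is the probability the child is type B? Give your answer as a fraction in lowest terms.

3/4

ABO cross BO × BO → offspring phenotypes: 1/4 O, 3/4 B.
So P(type B) = 3/4.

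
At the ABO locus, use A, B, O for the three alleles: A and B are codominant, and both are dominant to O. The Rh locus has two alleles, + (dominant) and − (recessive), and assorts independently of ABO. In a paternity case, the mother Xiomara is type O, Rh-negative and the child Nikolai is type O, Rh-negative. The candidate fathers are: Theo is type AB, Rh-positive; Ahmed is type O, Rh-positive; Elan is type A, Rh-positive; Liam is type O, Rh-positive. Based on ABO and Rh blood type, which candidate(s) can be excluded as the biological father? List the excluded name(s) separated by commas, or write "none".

A candidate is excluded only if no genotype consistent with his phenotype could produce a type O, Rh-negative child with a type O, Rh-negative mother.
Theo (type AB, Rh+): no genotype consistent with that phenotype can produce a type-O Rh- child with a type-O mother.

Theo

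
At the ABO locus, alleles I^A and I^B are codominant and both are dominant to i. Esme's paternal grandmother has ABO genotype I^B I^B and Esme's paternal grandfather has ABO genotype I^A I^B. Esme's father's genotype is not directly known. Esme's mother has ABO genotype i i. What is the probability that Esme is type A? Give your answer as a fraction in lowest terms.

1/4

Esme's father's ABO genotype from I^B I^B × I^A I^B: 1/2 I^A I^B, 1/2 I^B I^B.
Crossing each possibility with the mother i i and summing P(type A): 1/2·1/2 + 1/2·0 = 1/4.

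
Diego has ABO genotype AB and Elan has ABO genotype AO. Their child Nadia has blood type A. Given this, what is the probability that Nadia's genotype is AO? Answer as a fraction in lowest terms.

Cross AB × AO → 1/4 AA, 1/4 AB, 1/4 AO, 1/4 BO.
Type-A genotypes among offspring: AA (1/4), AO (1/4); total 1/2.
P(AO | type A) = (1/4) / (1/2) = 1/2.

1/2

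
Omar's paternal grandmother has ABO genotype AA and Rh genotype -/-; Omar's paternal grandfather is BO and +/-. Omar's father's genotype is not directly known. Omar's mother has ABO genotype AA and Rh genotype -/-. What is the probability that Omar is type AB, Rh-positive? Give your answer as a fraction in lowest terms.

Omar's father's ABO genotype from AA × BO: 1/2 AB, 1/2 AO.
Crossing each possibility with the mother AA and summing P(type AB): 1/2·1/2 + 1/2·0 = 1/4.
Similarly for Rh via the father's Rh distribution: P(Rh+) = 1/4.
Independent loci: 1/4 × 1/4 = 1/16.

1/16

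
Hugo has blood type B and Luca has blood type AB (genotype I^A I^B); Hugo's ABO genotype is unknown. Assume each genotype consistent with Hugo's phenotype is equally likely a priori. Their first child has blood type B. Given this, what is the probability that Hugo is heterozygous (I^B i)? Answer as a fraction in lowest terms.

1/2

Possible genotypes: Hugo ∈ {I^B I^B, I^B i}; Luca ∈ {I^A I^B}.
Weight each parental genotype pair by prior × P(type-B child):
  I^B I^B × I^A I^B: posterior weight 1/2.
  I^B i × I^A I^B: posterior weight 1/2.
Sum the posterior weight over pairs where Hugo is I^B i: 1/2.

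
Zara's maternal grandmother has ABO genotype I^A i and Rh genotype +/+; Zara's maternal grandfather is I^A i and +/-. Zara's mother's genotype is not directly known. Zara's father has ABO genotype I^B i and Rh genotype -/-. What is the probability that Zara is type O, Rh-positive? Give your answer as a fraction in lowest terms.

Zara's mother's ABO genotype from I^A i × I^A i: 1/4 I^A I^A, 1/2 I^A i, 1/4 i i.
Crossing each possibility with the father I^B i and summing P(type O): 1/4·0 + 1/2·1/4 + 1/4·1/2 = 1/4.
Similarly for Rh via the mother's Rh distribution: P(Rh+) = 3/4.
Independent loci: 1/4 × 3/4 = 3/16.

3/16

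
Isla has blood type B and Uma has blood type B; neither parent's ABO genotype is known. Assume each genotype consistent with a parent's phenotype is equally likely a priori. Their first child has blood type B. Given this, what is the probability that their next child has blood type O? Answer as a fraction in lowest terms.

Possible genotypes: Isla ∈ {BB, BO}; Uma ∈ {BB, BO}.
Weight each parental genotype pair by prior × P(type-B child):
  BB × BB: posterior weight 4/15; P(next child type O) = 0.
  BB × BO: posterior weight 4/15; P(next child type O) = 0.
  BO × BB: posterior weight 4/15; P(next child type O) = 0.
  BO × BO: posterior weight 1/5; P(next child type O) = 1/4.
Weighted sum = 1/20.

1/20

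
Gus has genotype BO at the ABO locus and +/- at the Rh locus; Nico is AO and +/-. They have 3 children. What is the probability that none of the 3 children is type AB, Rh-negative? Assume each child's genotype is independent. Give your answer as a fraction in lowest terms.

3375/4096

ABO cross BO × AO → 1/4 O, 1/4 A, 1/4 B, 1/4 AB.
Rh cross +/- × +/- → 3/4 Rh+, 1/4 Rh-; so P(type AB, Rh-negative) = 1/4 × 1/4 = 1/16 per child.
P(not type AB, Rh-negative) = 15/16 for one child; (15/16)^3 = 3375/4096.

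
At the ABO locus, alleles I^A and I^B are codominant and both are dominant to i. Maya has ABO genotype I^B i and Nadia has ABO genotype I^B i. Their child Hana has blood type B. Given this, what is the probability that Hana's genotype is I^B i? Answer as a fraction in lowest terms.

2/3

Cross I^B i × I^B i → 1/4 I^B I^B, 1/2 I^B i, 1/4 i i.
Type-B genotypes among offspring: I^B I^B (1/4), I^B i (1/2); total 3/4.
P(I^B i | type B) = (1/2) / (3/4) = 2/3.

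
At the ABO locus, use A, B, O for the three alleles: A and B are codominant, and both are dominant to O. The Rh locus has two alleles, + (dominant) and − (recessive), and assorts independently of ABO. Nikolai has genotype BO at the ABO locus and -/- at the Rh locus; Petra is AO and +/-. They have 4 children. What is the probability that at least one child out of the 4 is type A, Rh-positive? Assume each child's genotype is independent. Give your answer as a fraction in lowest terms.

1695/4096

ABO cross BO × AO → 1/4 O, 1/4 A, 1/4 B, 1/4 AB.
Rh cross -/- × +/- → 1/2 Rh+, 1/2 Rh-; so P(type A, Rh-positive) = 1/4 × 1/2 = 1/8 per child.
P(none) = (7/8)^4 = 2401/4096; P(at least one) = 1 − 2401/4096 = 1695/4096.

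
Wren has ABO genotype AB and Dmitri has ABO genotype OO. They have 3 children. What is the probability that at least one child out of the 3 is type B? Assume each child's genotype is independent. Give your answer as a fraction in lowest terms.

7/8

ABO cross AB × OO → 1/2 A, 1/2 B.
So P(type B) = 1/2 per child.
P(none) = (1/2)^3 = 1/8; P(at least one) = 1 − 1/8 = 7/8.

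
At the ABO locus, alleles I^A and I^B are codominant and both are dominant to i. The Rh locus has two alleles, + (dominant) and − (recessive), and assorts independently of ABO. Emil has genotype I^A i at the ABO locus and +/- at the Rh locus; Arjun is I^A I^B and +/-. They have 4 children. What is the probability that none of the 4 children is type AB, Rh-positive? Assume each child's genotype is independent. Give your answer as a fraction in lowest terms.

28561/65536

ABO cross I^A i × I^A I^B → 1/2 A, 1/4 B, 1/4 AB.
Rh cross +/- × +/- → 3/4 Rh+, 1/4 Rh-; so P(type AB, Rh-positive) = 1/4 × 3/4 = 3/16 per child.
P(not type AB, Rh-positive) = 13/16 for one child; (13/16)^4 = 28561/65536.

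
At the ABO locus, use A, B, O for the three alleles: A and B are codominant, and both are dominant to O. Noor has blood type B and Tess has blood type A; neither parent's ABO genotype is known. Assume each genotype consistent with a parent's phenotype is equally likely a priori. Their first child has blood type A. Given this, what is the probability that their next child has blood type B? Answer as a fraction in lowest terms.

Possible genotypes: Noor ∈ {BB, BO}; Tess ∈ {AA, AO}.
Weight each parental genotype pair by prior × P(type-A child):
  BO × AA: posterior weight 2/3; P(next child type B) = 0.
  BO × AO: posterior weight 1/3; P(next child type B) = 1/4.
Weighted sum = 1/12.

1/12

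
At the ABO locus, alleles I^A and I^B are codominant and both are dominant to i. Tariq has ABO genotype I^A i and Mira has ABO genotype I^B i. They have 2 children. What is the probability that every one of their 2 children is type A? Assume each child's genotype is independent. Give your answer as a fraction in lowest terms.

ABO cross I^A i × I^B i → 1/4 O, 1/4 A, 1/4 B, 1/4 AB.
So P(type A) = 1/4 per child.
All 2 independent: (1/4)^2 = 1/16.

1/16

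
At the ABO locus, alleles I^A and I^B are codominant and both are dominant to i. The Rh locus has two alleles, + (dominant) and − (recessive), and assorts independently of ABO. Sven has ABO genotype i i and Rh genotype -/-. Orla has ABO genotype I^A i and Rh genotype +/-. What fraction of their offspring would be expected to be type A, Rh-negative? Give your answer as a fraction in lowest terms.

1/4

ABO cross i i × I^A i → offspring phenotypes: 1/2 O, 1/2 A.
Rh cross -/- × +/- → 1/2 Rh+, 1/2 Rh-.
Independent loci: P(type A, Rh-negative) = 1/2 × 1/2 = 1/4.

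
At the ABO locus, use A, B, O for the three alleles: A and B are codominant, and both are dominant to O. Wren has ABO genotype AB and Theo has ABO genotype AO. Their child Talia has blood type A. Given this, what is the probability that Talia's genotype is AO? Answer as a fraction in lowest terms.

1/2

Cross AB × AO → 1/4 AA, 1/4 AB, 1/4 AO, 1/4 BO.
Type-A genotypes among offspring: AA (1/4), AO (1/4); total 1/2.
P(AO | type A) = (1/4) / (1/2) = 1/2.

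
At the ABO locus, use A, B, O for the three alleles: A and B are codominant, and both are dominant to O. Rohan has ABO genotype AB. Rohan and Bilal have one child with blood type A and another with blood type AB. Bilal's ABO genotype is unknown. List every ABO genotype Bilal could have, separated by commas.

AA, AB, AO, BO

For each candidate genotype of Bilal, check whether crossing it with AB can produce every observed child phenotype.
  AA → possible child types {A, AB} ✓
  AB → possible child types {A, B, AB} ✓
  AO → possible child types {A, B, AB} ✓
  BB → possible child types {B, AB} ✗
  BO → possible child types {A, B, AB} ✓
  OO → possible child types {A, B} ✗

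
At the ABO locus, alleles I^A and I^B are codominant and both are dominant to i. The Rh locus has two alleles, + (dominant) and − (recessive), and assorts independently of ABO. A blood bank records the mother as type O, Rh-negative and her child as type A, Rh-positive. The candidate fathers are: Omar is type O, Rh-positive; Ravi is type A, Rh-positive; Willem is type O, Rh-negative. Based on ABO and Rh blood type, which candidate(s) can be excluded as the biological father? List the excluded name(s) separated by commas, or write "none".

A candidate is excluded only if no genotype consistent with his phenotype could produce a type A, Rh-positive child with a type O, Rh-negative mother.
Omar (type O, Rh+): no genotype consistent with that phenotype can produce a type-A Rh+ child with a type-O mother.
Willem (type O, Rh-): no genotype consistent with that phenotype can produce a type-A Rh+ child with a type-O mother.

Omar, Willem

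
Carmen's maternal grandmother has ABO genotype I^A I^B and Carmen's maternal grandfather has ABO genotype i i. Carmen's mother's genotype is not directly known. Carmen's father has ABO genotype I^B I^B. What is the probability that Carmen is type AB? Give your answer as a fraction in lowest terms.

1/4

Carmen's mother's ABO genotype from I^A I^B × i i: 1/2 I^A i, 1/2 I^B i.
Crossing each possibility with the father I^B I^B and summing P(type AB): 1/2·1/2 + 1/2·0 = 1/4.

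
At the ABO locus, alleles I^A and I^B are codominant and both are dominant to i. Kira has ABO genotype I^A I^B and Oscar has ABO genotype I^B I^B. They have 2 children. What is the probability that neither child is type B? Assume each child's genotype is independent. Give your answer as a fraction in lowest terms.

ABO cross I^A I^B × I^B I^B → 1/2 B, 1/2 AB.
So P(type B) = 1/2 per child.
P(not type B) = 1/2 for one child; (1/2)^2 = 1/4.

1/4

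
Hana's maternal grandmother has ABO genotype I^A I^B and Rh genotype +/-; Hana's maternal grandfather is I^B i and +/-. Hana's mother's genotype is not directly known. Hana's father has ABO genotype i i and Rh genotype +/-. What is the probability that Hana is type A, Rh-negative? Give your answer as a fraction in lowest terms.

1/16

Hana's mother's ABO genotype from I^A I^B × I^B i: 1/4 I^A I^B, 1/4 I^A i, 1/4 I^B I^B, 1/4 I^B i.
Crossing each possibility with the father i i and summing P(type A): 1/4·1/2 + 1/4·1/2 + 1/4·0 + 1/4·0 = 1/4.
Similarly for Rh via the mother's Rh distribution: P(Rh-) = 1/4.
Independent loci: 1/4 × 1/4 = 1/16.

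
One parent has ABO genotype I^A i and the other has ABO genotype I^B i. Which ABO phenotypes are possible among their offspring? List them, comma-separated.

O, A, B, AB

Gametes from I^A i × I^B i give offspring ABO genotypes I^A I^B, I^A i, I^B i, i i, i.e. phenotypes O, A, B, AB.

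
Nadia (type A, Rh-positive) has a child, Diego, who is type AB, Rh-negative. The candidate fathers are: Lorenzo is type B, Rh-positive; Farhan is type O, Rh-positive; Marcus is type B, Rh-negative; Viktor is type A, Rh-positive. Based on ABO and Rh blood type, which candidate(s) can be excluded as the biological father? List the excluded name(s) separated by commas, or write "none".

A candidate is excluded only if no genotype consistent with his phenotype could produce a type AB, Rh-negative child with a type A, Rh-positive mother.
Farhan (type O, Rh+): no genotype consistent with that phenotype can produce a type-AB Rh- child with a type-A mother.
Viktor (type A, Rh+): no genotype consistent with that phenotype can produce a type-AB Rh- child with a type-A mother.

Farhan, Viktor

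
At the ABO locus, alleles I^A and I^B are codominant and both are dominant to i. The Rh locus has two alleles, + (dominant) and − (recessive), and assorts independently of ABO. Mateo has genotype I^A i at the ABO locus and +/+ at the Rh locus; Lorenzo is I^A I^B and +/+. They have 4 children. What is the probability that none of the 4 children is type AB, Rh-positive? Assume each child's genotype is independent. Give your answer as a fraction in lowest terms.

ABO cross I^A i × I^A I^B → 1/2 A, 1/4 B, 1/4 AB.
Rh cross +/+ × +/+ → 1 Rh+; so P(type AB, Rh-positive) = 1/4 × 1 = 1/4 per child.
P(not type AB, Rh-positive) = 3/4 for one child; (3/4)^4 = 81/256.

81/256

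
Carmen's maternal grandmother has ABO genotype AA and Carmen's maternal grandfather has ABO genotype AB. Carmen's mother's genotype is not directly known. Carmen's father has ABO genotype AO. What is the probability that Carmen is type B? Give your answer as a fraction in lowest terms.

Carmen's mother's ABO genotype from AA × AB: 1/2 AA, 1/2 AB.
Crossing each possibility with the father AO and summing P(type B): 1/2·0 + 1/2·1/4 = 1/8.

1/8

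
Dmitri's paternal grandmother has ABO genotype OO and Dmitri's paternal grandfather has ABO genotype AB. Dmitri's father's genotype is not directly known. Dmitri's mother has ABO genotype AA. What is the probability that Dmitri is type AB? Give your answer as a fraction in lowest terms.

Dmitri's father's ABO genotype from OO × AB: 1/2 AO, 1/2 BO.
Crossing each possibility with the mother AA and summing P(type AB): 1/2·0 + 1/2·1/2 = 1/4.

1/4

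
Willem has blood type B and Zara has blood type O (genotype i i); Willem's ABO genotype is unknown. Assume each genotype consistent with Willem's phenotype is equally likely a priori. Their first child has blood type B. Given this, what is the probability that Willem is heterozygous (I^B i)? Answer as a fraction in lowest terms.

Possible genotypes: Willem ∈ {I^B I^B, I^B i}; Zara ∈ {i i}.
Weight each parental genotype pair by prior × P(type-B child):
  I^B I^B × i i: posterior weight 2/3.
  I^B i × i i: posterior weight 1/3.
Sum the posterior weight over pairs where Willem is I^B i: 1/3.

1/3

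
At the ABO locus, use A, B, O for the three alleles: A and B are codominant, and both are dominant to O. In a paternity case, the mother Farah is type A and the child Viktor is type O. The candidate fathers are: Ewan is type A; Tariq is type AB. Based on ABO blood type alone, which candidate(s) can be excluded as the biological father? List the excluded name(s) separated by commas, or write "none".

A candidate is excluded only if no genotype consistent with his phenotype could produce a type O child with a type A mother.
Tariq (type AB): no genotype consistent with that phenotype can produce a type-O child with a type-A mother.

Tariq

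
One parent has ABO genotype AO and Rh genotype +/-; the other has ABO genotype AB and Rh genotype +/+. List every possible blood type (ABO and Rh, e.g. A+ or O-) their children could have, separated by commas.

A+, B+, AB+

Gametes from AO × AB give offspring ABO genotypes AA, AB, AO, BO, i.e. phenotypes A, B, AB.
Rh cross +/- × +/+ → phenotypes Rh+.
Combining independently: A+, B+, AB+.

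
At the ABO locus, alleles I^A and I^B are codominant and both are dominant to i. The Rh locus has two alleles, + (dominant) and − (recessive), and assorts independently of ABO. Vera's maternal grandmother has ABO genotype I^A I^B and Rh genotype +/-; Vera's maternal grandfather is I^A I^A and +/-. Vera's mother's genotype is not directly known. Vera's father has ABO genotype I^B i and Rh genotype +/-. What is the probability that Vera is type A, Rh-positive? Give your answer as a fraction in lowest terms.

Vera's mother's ABO genotype from I^A I^B × I^A I^A: 1/2 I^A I^A, 1/2 I^A I^B.
Crossing each possibility with the father I^B i and summing P(type A): 1/2·1/2 + 1/2·1/4 = 3/8.
Similarly for Rh via the mother's Rh distribution: P(Rh+) = 3/4.
Independent loci: 3/8 × 3/4 = 9/32.

9/32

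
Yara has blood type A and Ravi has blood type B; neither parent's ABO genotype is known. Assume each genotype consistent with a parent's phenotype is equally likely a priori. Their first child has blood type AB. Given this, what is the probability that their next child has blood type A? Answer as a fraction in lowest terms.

5/36

Possible genotypes: Yara ∈ {I^A I^A, I^A i}; Ravi ∈ {I^B I^B, I^B i}.
Weight each parental genotype pair by prior × P(type-AB child):
  I^A I^A × I^B I^B: posterior weight 4/9; P(next child type A) = 0.
  I^A I^A × I^B i: posterior weight 2/9; P(next child type A) = 1/2.
  I^A i × I^B I^B: posterior weight 2/9; P(next child type A) = 0.
  I^A i × I^B i: posterior weight 1/9; P(next child type A) = 1/4.
Weighted sum = 5/36.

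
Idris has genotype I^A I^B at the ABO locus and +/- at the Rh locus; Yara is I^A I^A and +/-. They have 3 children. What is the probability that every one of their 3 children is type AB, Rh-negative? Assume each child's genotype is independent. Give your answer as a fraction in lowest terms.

1/512

ABO cross I^A I^B × I^A I^A → 1/2 A, 1/2 AB.
Rh cross +/- × +/- → 3/4 Rh+, 1/4 Rh-; so P(type AB, Rh-negative) = 1/2 × 1/4 = 1/8 per child.
All 3 independent: (1/8)^3 = 1/512.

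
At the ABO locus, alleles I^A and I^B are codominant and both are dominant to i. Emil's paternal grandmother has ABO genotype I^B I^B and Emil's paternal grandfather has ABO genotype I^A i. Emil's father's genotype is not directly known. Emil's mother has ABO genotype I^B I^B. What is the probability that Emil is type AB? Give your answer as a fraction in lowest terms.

Emil's father's ABO genotype from I^B I^B × I^A i: 1/2 I^A I^B, 1/2 I^B i.
Crossing each possibility with the mother I^B I^B and summing P(type AB): 1/2·1/2 + 1/2·0 = 1/4.

1/4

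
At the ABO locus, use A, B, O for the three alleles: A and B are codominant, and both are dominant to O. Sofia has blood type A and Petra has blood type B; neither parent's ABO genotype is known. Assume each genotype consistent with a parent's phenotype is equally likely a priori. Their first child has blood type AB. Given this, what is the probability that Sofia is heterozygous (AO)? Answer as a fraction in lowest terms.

Possible genotypes: Sofia ∈ {AA, AO}; Petra ∈ {BB, BO}.
Weight each parental genotype pair by prior × P(type-AB child):
  AA × BB: posterior weight 4/9.
  AA × BO: posterior weight 2/9.
  AO × BB: posterior weight 2/9.
  AO × BO: posterior weight 1/9.
Sum the posterior weight over pairs where Sofia is AO: 1/3.

1/3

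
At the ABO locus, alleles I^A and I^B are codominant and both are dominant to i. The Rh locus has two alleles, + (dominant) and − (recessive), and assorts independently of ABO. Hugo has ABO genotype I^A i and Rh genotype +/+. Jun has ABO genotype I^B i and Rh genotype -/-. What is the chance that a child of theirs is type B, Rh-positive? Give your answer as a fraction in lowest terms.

ABO cross I^A i × I^B i → offspring phenotypes: 1/4 O, 1/4 A, 1/4 B, 1/4 AB.
Rh cross +/+ × -/- → 1 Rh+.
Independent loci: P(type B, Rh-positive) = 1/4 × 1 = 1/4.

1/4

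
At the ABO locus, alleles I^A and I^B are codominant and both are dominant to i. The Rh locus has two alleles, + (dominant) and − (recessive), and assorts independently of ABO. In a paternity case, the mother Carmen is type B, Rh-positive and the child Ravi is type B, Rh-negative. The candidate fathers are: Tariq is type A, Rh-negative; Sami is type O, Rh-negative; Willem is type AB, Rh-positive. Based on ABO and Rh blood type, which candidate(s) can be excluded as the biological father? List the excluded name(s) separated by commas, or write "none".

A candidate is excluded only if no genotype consistent with his phenotype could produce a type B, Rh-negative child with a type B, Rh-positive mother.
Every candidate has at least one consistent genotype combination, so none can be excluded.

none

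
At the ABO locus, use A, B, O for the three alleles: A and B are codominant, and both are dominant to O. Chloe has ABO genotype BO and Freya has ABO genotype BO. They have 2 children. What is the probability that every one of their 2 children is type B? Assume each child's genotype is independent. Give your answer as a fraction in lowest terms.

9/16

ABO cross BO × BO → 1/4 O, 3/4 B.
So P(type B) = 3/4 per child.
All 2 independent: (3/4)^2 = 9/16.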